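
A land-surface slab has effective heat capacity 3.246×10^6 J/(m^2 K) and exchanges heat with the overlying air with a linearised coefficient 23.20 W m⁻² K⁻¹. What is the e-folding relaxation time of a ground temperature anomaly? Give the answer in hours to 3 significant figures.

38.9 hours

Areal heat capacity C = 3.246×10^6 J/(m^2 K) (given).
Relaxation time τ = C / λ = 3.25×10^6 / 23.20 = 1.40×10^5 s.
In hours: 1.40×10^5 s / (3600 s/hour) = 38.9 hours.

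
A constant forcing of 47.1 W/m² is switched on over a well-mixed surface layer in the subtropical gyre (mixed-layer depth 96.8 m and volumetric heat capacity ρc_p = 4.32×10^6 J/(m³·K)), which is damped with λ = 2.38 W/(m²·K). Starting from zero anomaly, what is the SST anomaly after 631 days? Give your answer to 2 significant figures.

5.3 K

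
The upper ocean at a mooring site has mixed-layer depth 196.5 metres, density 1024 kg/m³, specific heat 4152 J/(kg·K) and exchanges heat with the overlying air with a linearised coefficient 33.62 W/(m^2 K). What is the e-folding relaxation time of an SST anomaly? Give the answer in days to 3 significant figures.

288 days

Areal heat capacity C = ρ c_p D = 1024 × 4152 × 196.5 = 8.35×10^8 J/(m^2 K).
Relaxation time τ = C / λ = 8.35×10^8 / 33.62 = 2.48×10^7 s.
In days: 2.48×10^7 s / (86400 s/day) = 288 days.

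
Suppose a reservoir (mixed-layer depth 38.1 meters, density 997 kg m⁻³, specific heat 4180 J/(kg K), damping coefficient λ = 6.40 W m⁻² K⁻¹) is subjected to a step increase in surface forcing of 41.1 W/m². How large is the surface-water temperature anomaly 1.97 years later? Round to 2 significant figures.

5.9 K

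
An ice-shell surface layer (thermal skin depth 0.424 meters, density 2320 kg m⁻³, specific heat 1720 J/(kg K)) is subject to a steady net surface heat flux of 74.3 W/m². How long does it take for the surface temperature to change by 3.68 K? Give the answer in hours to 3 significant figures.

Areal heat capacity C = ρ c_p D = 2320 × 1720 × 0.424 = 1.69×10^6 J/(m²·K).
Time required: Δt = C ΔT / F = 1.69×10^6 × 3.68 / 74.3 = 83800 s.
In hours: 83800 s / (3600 s/hour) = 23.3 hours.

23.3 hours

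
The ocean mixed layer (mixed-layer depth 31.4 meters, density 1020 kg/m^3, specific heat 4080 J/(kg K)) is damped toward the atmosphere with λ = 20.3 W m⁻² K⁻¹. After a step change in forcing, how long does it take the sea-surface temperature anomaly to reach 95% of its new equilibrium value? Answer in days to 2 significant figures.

220 days

Areal heat capacity C = ρ c_p D = 1020 × 4080 × 31.4 = 1.31×10^8 J/(m^2 K).
τ = C / λ = 1.31×10^8 / 20.3 = 6.44×10^6 s.
Fraction reached: 1 − e^(−t/τ) = 0.95 ⇒ t = −τ ln(1 − 0.95) = τ × 3.00.
t = 1.93×10^7 s = 223 days.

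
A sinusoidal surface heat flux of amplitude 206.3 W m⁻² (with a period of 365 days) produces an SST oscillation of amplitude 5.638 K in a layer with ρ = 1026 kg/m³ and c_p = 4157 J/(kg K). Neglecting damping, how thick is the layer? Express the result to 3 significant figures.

43.1 m

ω = 2π / 3.15×10^7 s = 1.99×10^-7 s⁻¹.
Required C = F₀ / (A ω) = 206.3 / (5.638 × 1.99×10^-7) = 1.84×10^8 J/(m²·K).
D = C / (ρ c_p) = 1.84×10^8 / (1026 × 4157) = 43.1 m.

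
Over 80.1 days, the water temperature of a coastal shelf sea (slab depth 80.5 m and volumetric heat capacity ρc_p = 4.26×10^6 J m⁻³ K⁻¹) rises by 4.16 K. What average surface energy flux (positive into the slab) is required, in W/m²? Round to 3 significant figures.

206

Areal heat capacity C = ρc_p × D = 4.26×10^6 × 80.5 = 3.43×10^8 J m⁻² K⁻¹.
Required heat per unit area: Q = C ΔT = 3.43×10^8 × 4.16 = 1.43×10^9 J/m².
Flux F = Q / Δt = 1.43×10^9 / 6.92×10^6 s = 206 W/m².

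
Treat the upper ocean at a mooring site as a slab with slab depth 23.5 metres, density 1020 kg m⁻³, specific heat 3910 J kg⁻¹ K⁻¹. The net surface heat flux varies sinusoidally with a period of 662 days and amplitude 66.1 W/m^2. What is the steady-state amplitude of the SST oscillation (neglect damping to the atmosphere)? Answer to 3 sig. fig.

Areal heat capacity C = ρ c_p D = 1020 × 3910 × 23.5 = 9.37×10^7 J m⁻² K⁻¹.
Angular frequency ω = 2π / T = 2π / 5.72×10^7 s = 1.10×10^-7 s⁻¹.
Cω = 9.37×10^7 × 1.10×10^-7 = 10.3 W/(m²·K).
Amplitude A = F₀ / (Cω) = 66.1 / 10.3 = 6.42 K.

6.42 K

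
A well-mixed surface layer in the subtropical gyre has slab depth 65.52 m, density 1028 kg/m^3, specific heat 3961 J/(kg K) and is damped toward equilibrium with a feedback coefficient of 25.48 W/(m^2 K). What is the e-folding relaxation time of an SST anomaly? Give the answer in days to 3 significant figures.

121 days

Areal heat capacity C = ρ c_p D = 1028 × 3961 × 65.52 = 2.67×10^8 J/(m²·K).
Relaxation time τ = C / λ = 2.67×10^8 / 25.48 = 1.05×10^7 s.
In days: 1.05×10^7 s / (86400 s/day) = 121 days.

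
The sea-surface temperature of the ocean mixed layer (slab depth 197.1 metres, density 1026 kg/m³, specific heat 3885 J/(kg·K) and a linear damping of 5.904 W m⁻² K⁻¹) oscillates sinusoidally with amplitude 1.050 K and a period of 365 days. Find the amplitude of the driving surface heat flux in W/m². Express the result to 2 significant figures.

160

Areal heat capacity C = ρ c_p D = 1026 × 3885 × 197.1 = 7.86×10^8 J/(m²·K).
ω = 2π / 3.15×10^7 s = 1.99×10^-7 s⁻¹.
√((Cω)² + λ²) = √((157)² + 5.904²) = 157 W/(m²·K).
F₀ = A × √((Cω)²+λ²) = 1.050 × 157 = 164 W/m².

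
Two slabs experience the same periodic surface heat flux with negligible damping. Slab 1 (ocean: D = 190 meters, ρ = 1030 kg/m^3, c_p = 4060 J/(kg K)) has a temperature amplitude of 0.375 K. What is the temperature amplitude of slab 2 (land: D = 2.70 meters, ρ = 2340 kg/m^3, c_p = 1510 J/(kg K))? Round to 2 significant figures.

31 K

C_ocean = 7.95×10^8 J/(m²·K); C_land = 9.54×10^6 J/(m²·K).
A ∝ 1/C ⇒ A_land = A_ocean × C_ocean/C_land = 0.375 × 83.3 = 31.2 K.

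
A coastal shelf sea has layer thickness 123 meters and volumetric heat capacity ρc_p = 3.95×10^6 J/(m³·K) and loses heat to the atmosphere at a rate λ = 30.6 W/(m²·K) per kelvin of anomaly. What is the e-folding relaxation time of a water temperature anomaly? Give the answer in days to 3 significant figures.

184 days

Areal heat capacity C = ρc_p × D = 3.95×10^6 × 123 = 4.86×10^8 J m⁻² K⁻¹.
Relaxation time τ = C / λ = 4.86×10^8 / 30.6 = 1.59×10^7 s.
In days: 1.59×10^7 s / (86400 s/day) = 184 days.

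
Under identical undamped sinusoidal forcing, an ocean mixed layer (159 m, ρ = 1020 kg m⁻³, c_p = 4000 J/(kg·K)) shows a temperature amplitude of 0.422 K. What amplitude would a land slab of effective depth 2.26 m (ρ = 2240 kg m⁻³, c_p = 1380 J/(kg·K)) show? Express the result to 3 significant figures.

39.2 K

C_ocean = 6.49×10^8 J/(m²·K); C_land = 6.99×10^6 J/(m²·K).
A ∝ 1/C ⇒ A_land = A_ocean × C_ocean/C_land = 0.422 × 92.9 = 39.2 K.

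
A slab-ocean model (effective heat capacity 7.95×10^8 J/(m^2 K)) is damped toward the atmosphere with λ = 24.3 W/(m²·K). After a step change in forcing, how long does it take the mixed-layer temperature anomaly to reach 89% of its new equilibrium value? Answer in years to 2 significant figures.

Areal heat capacity C = 7.95×10^8 J/(m^2 K) (given).
τ = C / λ = 7.95×10^8 / 24.3 = 3.27×10^7 s.
Fraction reached: 1 − e^(−t/τ) = 0.89 ⇒ t = −τ ln(1 − 0.89) = τ × 2.21.
t = 7.22×10^7 s = 2.29 years.

2.3 years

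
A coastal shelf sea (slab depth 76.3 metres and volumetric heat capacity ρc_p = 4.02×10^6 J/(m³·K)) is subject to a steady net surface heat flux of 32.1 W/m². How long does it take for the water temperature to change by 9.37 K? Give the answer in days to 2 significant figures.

Areal heat capacity C = ρc_p × D = 4.02×10^6 × 76.3 = 3.07×10^8 J m⁻² K⁻¹.
Time required: Δt = C ΔT / F = 3.07×10^8 × 9.37 / 32.1 = 8.95×10^7 s.
In days: 8.95×10^7 s / (86400 s/day) = 1040 days.

1000 days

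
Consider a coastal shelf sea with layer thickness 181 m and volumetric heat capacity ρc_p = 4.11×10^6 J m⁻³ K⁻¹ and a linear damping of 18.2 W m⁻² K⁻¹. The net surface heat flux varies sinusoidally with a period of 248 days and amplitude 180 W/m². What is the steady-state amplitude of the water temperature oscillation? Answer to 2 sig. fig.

0.82 K

Areal heat capacity C = ρc_p × D = 4.11×10^6 × 181 = 7.44×10^8 J/(m^2 K).
Angular frequency ω = 2π / T = 2π / 2.14×10^7 s = 2.93×10^-7 s⁻¹.
√((Cω)² + λ²) = √((218)² + 18.2²) = 219 W/(m²·K).
Amplitude A = F₀ / √((Cω)²+λ²) = 180 / 219 = 0.822 K.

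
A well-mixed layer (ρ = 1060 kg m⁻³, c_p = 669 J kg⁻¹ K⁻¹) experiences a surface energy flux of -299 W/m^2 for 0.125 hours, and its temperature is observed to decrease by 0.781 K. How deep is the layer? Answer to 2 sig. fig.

0.24 m

Heat input Q = F Δt = -299 × 450 s = -1.35×10^5 J/m².
Required areal heat capacity C = Q / ΔT = 1.72×10^5 J/(m²·K).
Depth D = C / (ρ c_p) = 1.72×10^5 / (1060 × 669) = 0.243 m.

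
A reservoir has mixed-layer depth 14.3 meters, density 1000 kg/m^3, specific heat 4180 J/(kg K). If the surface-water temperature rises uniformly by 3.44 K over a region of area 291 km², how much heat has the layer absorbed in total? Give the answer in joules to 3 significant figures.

5.98×10^16 J

Areal heat capacity C = ρ c_p D = 1000 × 4180 × 14.3 = 5.98×10^7 J/(m²·K).
Heat per unit area: q = C ΔT = 5.98×10^7 × 3.44 = 2.06×10^8 J/m².
Total heat: Q = q × A = 2.06×10^8 × (291 × 10⁶ m²) = 5.98×10^16 J.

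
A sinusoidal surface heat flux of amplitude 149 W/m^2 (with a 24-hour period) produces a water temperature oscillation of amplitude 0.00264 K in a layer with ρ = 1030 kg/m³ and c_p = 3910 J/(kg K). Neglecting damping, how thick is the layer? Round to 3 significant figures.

193 m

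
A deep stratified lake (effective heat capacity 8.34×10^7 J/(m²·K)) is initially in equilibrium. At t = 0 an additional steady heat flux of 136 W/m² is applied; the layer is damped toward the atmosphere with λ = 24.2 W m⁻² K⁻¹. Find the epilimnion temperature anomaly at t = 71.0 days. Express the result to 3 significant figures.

Areal heat capacity C = 8.34×10^7 J/(m²·K) (given).
τ = C / λ = 8.34×10^7 / 24.2 = 3.45×10^6 s.
Equilibrium anomaly ΔT_eq = F / λ = 136 / 24.2 = 5.62 K.
t = 71.0 days = 6.13×10^6 s, so t/τ = 1.78.
ΔT(t) = ΔT_eq (1 − e^(−t/τ)) = 5.62 × (1 − e^−1.78) = 4.67 K.

4.67 K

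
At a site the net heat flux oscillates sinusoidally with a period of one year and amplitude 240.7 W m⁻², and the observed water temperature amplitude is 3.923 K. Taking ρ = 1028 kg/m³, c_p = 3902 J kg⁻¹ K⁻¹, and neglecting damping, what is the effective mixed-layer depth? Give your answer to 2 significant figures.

ω = 2π / 3.15×10^7 s = 1.99×10^-7 s⁻¹.
Required C = F₀ / (A ω) = 240.7 / (3.923 × 1.99×10^-7) = 3.08×10^8 J/(m²·K).
D = C / (ρ c_p) = 3.08×10^8 / (1028 × 3902) = 76.8 m.

77 m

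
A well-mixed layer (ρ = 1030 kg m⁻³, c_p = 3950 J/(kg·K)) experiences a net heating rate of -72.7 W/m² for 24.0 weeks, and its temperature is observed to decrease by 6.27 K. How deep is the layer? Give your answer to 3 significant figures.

41.4 m

Heat input Q = F Δt = -72.7 × 1.45×10^7 s = -1.06×10^9 J/m².
Required areal heat capacity C = Q / ΔT = 1.68×10^8 J/(m²·K).
Depth D = C / (ρ c_p) = 1.68×10^8 / (1030 × 3950) = 41.4 m.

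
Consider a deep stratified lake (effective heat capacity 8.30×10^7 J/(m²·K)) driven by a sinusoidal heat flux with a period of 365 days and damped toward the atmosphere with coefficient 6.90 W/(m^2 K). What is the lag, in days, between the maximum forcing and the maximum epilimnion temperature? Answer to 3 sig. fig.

68.3 days

Areal heat capacity C = 8.30×10^7 J/(m²·K) (given).
ω = 2π / 3.15×10^7 s = 1.99×10^-7 s⁻¹.
Phase lag φ = arctan(Cω/λ) = arctan(16.5/6.90) = 1.18 rad.
Time lag = φ / ω = 1.18 / 1.99×10^-7 = 5.90×10^6 s = 68.3 days.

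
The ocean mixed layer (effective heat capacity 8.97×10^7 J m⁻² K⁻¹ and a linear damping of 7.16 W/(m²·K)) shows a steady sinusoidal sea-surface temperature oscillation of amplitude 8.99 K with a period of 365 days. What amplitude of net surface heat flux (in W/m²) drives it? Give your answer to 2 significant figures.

170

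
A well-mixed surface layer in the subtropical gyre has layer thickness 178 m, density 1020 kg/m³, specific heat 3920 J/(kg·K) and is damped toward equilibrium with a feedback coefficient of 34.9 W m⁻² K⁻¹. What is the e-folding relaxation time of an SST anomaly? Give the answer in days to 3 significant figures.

Areal heat capacity C = ρ c_p D = 1020 × 3920 × 178 = 7.12×10^8 J/(m^2 K).
Relaxation time τ = C / λ = 7.12×10^8 / 34.9 = 2.04×10^7 s.
In days: 2.04×10^7 s / (86400 s/day) = 236 days.

236 days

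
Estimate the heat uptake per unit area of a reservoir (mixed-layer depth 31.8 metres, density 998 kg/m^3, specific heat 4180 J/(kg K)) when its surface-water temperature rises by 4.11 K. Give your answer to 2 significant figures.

Areal heat capacity C = ρ c_p D = 998 × 4180 × 31.8 = 1.33×10^8 J/(m^2 K).
ΔQ = C ΔT = 1.33×10^8 × 4.11 = 5.45×10^8 J/m².

5.5×10^8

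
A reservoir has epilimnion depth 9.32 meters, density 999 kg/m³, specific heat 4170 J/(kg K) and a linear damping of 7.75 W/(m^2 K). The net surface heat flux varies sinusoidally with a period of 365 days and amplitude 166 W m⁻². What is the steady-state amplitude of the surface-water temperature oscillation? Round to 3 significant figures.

15.2 K

Areal heat capacity C = ρ c_p D = 999 × 4170 × 9.32 = 3.88×10^7 J/(m²·K).
Angular frequency ω = 2π / T = 2π / 3.15×10^7 s = 1.99×10^-7 s⁻¹.
√((Cω)² + λ²) = √((7.74)² + 7.75²) = 10.9 W/(m²·K).
Amplitude A = F₀ / √((Cω)²+λ²) = 166 / 10.9 = 15.2 K.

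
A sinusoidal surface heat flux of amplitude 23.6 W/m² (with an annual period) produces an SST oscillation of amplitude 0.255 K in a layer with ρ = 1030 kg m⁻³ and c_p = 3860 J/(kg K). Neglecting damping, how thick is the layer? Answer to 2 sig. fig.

ω = 2π / 3.15×10^7 s = 1.99×10^-7 s⁻¹.
Required C = F₀ / (A ω) = 23.6 / (0.255 × 1.99×10^-7) = 4.65×10^8 J/(m²·K).
D = C / (ρ c_p) = 4.65×10^8 / (1030 × 3860) = 117 m.

120 m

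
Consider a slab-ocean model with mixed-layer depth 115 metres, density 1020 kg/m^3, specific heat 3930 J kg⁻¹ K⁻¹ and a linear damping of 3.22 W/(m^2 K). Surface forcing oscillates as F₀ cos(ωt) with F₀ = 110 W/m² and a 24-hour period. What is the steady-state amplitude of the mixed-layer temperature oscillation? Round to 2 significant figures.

Areal heat capacity C = ρ c_p D = 1020 × 3930 × 115 = 4.61×10^8 J/(m²·K).
Angular frequency ω = 2π / T = 2π / 86400 s = 7.27×10^-5 s⁻¹.
√((Cω)² + λ²) = √((33500)² + 3.22²) = 33500 W/(m²·K).
Amplitude A = F₀ / √((Cω)²+λ²) = 110 / 33500 = 0.00328 K.

0.0033 K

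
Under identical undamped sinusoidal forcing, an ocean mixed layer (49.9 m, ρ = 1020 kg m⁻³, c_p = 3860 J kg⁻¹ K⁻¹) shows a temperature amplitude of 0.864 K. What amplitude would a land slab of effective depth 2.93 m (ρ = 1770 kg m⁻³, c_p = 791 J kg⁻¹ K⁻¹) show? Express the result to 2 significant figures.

41 K

C_ocean = 1.96×10^8 J/(m²·K); C_land = 4.10×10^6 J/(m²·K).
A ∝ 1/C ⇒ A_land = A_ocean × C_ocean/C_land = 0.864 × 47.9 = 41.4 K.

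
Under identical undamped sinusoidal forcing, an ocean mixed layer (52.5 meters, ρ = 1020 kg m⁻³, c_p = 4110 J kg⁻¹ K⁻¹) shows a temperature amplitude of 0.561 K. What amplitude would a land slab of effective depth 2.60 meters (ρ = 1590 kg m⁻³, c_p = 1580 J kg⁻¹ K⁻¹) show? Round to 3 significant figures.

C_ocean = 2.20×10^8 J/(m²·K); C_land = 6.53×10^6 J/(m²·K).
A ∝ 1/C ⇒ A_land = A_ocean × C_ocean/C_land = 0.561 × 33.7 = 18.9 K.

18.9 K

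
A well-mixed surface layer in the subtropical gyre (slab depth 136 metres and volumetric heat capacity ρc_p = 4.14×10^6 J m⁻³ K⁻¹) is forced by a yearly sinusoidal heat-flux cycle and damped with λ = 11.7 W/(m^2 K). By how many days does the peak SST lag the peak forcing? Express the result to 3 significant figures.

Areal heat capacity C = ρc_p × D = 4.14×10^6 × 136 = 5.63×10^8 J/(m^2 K).
ω = 2π / 3.15×10^7 s = 1.99×10^-7 s⁻¹.
Phase lag φ = arctan(Cω/λ) = arctan(112/11.7) = 1.47 rad.
Time lag = φ / ω = 1.47 / 1.99×10^-7 = 7.36×10^6 s = 85.2 days.

85.2 days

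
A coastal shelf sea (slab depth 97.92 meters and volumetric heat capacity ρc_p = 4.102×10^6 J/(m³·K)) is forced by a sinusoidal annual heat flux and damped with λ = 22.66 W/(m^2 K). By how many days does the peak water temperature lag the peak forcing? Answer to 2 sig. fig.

Areal heat capacity C = ρc_p × D = 4.102×10^6 × 97.92 = 4.02×10^8 J/(m^2 K).
ω = 2π / 3.15×10^7 s = 1.99×10^-7 s⁻¹.
Phase lag φ = arctan(Cω/λ) = arctan(80.0/22.66) = 1.29 rad.
Time lag = φ / ω = 1.29 / 1.99×10^-7 = 6.50×10^6 s = 75.2 days.

75 days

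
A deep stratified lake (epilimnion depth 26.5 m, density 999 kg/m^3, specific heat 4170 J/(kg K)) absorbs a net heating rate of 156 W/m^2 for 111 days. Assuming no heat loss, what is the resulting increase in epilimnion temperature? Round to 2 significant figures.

14 K

Areal heat capacity C = ρ c_p D = 999 × 4170 × 26.5 = 1.10×10^8 J m⁻² K⁻¹.
Net heat input Q = F Δt = 156 × (111 days × 86400 s/day) = 1.50×10^9 J/m².
ΔT = Q / C = 1.50×10^9 / 1.10×10^8 = 13.6 K.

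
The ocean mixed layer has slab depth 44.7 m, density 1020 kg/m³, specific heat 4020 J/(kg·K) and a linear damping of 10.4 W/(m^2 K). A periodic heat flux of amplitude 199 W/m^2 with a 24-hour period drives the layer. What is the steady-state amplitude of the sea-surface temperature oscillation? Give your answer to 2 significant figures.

Areal heat capacity C = ρ c_p D = 1020 × 4020 × 44.7 = 1.83×10^8 J m⁻² K⁻¹.
Angular frequency ω = 2π / T = 2π / 86400 s = 7.27×10^-5 s⁻¹.
√((Cω)² + λ²) = √((13300)² + 10.4²) = 13300 W/(m²·K).
Amplitude A = F₀ / √((Cω)²+λ²) = 199 / 13300 = 0.0149 K.

0.015 K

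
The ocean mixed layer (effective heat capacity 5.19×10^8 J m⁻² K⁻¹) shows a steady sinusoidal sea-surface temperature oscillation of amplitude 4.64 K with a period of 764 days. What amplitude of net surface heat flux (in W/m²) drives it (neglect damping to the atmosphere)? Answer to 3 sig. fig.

229

Areal heat capacity C = 5.19×10^8 J m⁻² K⁻¹ (given).
ω = 2π / 6.60×10^7 s = 9.52×10^-8 s⁻¹.
Cω = 5.19×10^8 × 9.52×10^-8 = 49.4 W/(m²·K).
F₀ = A × Cω = 4.64 × 49.4 = 229 W/m².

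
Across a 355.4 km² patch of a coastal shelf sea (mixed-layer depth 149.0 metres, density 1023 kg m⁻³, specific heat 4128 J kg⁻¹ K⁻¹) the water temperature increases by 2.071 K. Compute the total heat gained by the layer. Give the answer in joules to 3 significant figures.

4.63×10^17 J

Areal heat capacity C = ρ c_p D = 1023 × 4128 × 149.0 = 6.29×10^8 J/(m^2 K).
Heat per unit area: q = C ΔT = 6.29×10^8 × 2.071 = 1.30×10^9 J/m².
Total heat: Q = q × A = 1.30×10^9 × (355.4 × 10⁶ m²) = 4.63×10^17 J.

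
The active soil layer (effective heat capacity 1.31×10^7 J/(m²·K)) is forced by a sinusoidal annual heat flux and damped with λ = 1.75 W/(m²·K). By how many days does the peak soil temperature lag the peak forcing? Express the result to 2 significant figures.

Areal heat capacity C = 1.31×10^7 J/(m²·K) (given).
ω = 2π / 3.15×10^7 s = 1.99×10^-7 s⁻¹.
Phase lag φ = arctan(Cω/λ) = arctan(2.61/1.75) = 0.980 rad.
Time lag = φ / ω = 0.980 / 1.99×10^-7 = 4.92×10^6 s = 56.9 days.

57 days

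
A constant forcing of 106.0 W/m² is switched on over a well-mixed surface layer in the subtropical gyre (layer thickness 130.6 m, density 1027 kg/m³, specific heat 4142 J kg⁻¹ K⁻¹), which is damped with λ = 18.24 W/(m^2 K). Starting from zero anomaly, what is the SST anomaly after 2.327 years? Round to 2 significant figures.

5.3 K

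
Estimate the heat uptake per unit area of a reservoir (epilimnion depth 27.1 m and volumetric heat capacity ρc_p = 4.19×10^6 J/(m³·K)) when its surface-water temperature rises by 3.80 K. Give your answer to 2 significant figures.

Areal heat capacity C = ρc_p × D = 4.19×10^6 × 27.1 = 1.14×10^8 J m⁻² K⁻¹.
ΔQ = C ΔT = 1.14×10^8 × 3.80 = 4.31×10^8 J/m².

4.3×10^8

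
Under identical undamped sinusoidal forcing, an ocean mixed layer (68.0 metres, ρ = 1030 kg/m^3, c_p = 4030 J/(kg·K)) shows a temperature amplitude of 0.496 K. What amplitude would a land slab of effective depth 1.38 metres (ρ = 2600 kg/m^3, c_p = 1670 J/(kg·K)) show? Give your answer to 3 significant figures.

C_ocean = 2.82×10^8 J/(m²·K); C_land = 5.99×10^6 J/(m²·K).
A ∝ 1/C ⇒ A_land = A_ocean × C_ocean/C_land = 0.496 × 47.1 = 23.4 K.

23.4 K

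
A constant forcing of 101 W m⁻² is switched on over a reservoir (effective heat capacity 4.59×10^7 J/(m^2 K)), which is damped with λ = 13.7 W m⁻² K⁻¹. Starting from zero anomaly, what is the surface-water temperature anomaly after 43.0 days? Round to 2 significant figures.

4.9 K

Areal heat capacity C = 4.59×10^7 J/(m^2 K) (given).
τ = C / λ = 4.59×10^7 / 13.7 = 3.35×10^6 s.
Equilibrium anomaly ΔT_eq = F / λ = 101 / 13.7 = 7.37 K.
t = 43.0 days = 3.72×10^6 s, so t/τ = 1.11.
ΔT(t) = ΔT_eq (1 − e^(−t/τ)) = 7.37 × (1 − e^−1.11) = 4.94 K.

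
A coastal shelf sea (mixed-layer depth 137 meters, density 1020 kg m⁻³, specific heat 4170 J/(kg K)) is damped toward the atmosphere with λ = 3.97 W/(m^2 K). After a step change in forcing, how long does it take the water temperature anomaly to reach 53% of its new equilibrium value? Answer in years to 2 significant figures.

3.5 years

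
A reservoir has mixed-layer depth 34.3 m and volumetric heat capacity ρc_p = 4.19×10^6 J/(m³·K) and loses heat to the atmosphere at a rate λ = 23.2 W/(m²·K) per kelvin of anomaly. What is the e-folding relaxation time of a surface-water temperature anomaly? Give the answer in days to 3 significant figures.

71.7 days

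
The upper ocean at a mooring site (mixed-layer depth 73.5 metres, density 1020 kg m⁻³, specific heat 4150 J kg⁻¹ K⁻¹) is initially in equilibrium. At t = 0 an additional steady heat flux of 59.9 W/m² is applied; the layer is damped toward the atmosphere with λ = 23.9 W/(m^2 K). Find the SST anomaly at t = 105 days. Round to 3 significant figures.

Areal heat capacity C = ρ c_p D = 1020 × 4150 × 73.5 = 3.11×10^8 J m⁻² K⁻¹.
τ = C / λ = 3.11×10^8 / 23.9 = 1.30×10^7 s.
Equilibrium anomaly ΔT_eq = F / λ = 59.9 / 23.9 = 2.51 K.
t = 105 days = 9.07×10^6 s, so t/τ = 0.697.
ΔT(t) = ΔT_eq (1 − e^(−t/τ)) = 2.51 × (1 − e^−0.697) = 1.26 K.

1.26 K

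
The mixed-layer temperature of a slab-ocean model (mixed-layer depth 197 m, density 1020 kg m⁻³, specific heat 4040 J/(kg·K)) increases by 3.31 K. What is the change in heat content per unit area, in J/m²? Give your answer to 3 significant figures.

Areal heat capacity C = ρ c_p D = 1020 × 4040 × 197 = 8.12×10^8 J/(m^2 K).
ΔQ = C ΔT = 8.12×10^8 × 3.31 = 2.69×10^9 J/m².

2.69×10^9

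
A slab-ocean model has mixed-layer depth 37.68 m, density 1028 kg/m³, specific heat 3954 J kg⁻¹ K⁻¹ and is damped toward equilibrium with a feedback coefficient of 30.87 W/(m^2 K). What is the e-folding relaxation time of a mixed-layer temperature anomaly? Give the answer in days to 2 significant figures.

Areal heat capacity C = ρ c_p D = 1028 × 3954 × 37.68 = 1.53×10^8 J/(m^2 K).
Relaxation time τ = C / λ = 1.53×10^8 / 30.87 = 4.96×10^6 s.
In days: 4.96×10^6 s / (86400 s/day) = 57.4 days.

57 days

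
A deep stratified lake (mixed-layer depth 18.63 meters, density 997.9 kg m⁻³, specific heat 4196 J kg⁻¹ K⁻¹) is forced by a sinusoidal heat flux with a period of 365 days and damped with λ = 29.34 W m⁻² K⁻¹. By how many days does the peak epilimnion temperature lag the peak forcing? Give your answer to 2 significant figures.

Areal heat capacity C = ρ c_p D = 997.9 × 4196 × 18.63 = 7.80×10^7 J m⁻² K⁻¹.
ω = 2π / 3.15×10^7 s = 1.99×10^-7 s⁻¹.
Phase lag φ = arctan(Cω/λ) = arctan(15.5/29.34) = 0.487 rad.
Time lag = φ / ω = 0.487 / 1.99×10^-7 = 2.45×10^6 s = 28.3 days.

28 days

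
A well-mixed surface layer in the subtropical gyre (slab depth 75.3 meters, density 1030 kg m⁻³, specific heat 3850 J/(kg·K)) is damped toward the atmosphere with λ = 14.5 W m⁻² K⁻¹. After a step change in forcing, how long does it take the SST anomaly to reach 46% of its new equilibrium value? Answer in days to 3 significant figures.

Areal heat capacity C = ρ c_p D = 1030 × 3850 × 75.3 = 2.99×10^8 J/(m^2 K).
τ = C / λ = 2.99×10^8 / 14.5 = 2.06×10^7 s.
Fraction reached: 1 − e^(−t/τ) = 0.46 ⇒ t = −τ ln(1 − 0.46) = τ × 0.616.
t = 1.27×10^7 s = 147 days.

147 days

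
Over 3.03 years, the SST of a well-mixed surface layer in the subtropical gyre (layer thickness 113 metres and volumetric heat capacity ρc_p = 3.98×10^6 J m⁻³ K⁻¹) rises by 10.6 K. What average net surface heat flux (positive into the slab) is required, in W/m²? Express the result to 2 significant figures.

50

Areal heat capacity C = ρc_p × D = 3.98×10^6 × 113 = 4.50×10^8 J/(m^2 K).
Required heat per unit area: Q = C ΔT = 4.50×10^8 × 10.6 = 4.77×10^9 J/m².
Flux F = Q / Δt = 4.77×10^9 / 9.56×10^7 s = 49.9 W/m².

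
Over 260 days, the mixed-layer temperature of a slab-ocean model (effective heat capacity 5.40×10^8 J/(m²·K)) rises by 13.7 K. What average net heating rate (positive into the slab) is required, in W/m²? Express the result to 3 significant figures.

Areal heat capacity C = 5.40×10^8 J/(m²·K) (given).
Required heat per unit area: Q = C ΔT = 5.40×10^8 × 13.7 = 7.40×10^9 J/m².
Flux F = Q / Δt = 7.40×10^9 / 2.25×10^7 s = 329 W/m².

329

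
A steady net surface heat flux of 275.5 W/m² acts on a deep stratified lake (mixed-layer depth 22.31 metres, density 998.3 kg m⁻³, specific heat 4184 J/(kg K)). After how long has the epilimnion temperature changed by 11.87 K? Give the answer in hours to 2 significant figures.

1100 hours

Areal heat capacity C = ρ c_p D = 998.3 × 4184 × 22.31 = 9.32×10^7 J m⁻² K⁻¹.
Time required: Δt = C ΔT / F = 9.32×10^7 × 11.87 / 275.5 = 4.01×10^6 s.
In hours: 4.01×10^6 s / (3600 s/hour) = 1120 hours.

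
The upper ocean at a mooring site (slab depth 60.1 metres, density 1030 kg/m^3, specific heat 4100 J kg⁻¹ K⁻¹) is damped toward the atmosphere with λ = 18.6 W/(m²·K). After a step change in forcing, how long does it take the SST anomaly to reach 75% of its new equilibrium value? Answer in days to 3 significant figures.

219 days

Areal heat capacity C = ρ c_p D = 1030 × 4100 × 60.1 = 2.54×10^8 J/(m^2 K).
τ = C / λ = 2.54×10^8 / 18.6 = 1.36×10^7 s.
Fraction reached: 1 − e^(−t/τ) = 0.75 ⇒ t = −τ ln(1 − 0.75) = τ × 1.39.
t = 1.89×10^7 s = 219 days.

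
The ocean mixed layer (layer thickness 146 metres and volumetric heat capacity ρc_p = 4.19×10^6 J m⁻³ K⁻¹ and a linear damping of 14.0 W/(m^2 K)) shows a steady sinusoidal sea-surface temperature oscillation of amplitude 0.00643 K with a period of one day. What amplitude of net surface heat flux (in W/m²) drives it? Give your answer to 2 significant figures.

Areal heat capacity C = ρc_p × D = 4.19×10^6 × 146 = 6.12×10^8 J/(m²·K).
ω = 2π / 86400 s = 7.27×10^-5 s⁻¹.
√((Cω)² + λ²) = √((44500)² + 14.0²) = 44500 W/(m²·K).
F₀ = A × √((Cω)²+λ²) = 0.00643 × 44500 = 286 W/m².

290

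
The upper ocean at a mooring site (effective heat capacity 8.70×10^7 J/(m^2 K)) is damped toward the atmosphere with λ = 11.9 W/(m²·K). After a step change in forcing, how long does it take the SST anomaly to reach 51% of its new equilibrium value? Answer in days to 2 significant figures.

Areal heat capacity C = 8.70×10^7 J/(m^2 K) (given).
τ = C / λ = 8.70×10^7 / 11.9 = 7.31×10^6 s.
Fraction reached: 1 − e^(−t/τ) = 0.51 ⇒ t = −τ ln(1 − 0.51) = τ × 0.713.
t = 5.22×10^6 s = 60.4 days.

60 days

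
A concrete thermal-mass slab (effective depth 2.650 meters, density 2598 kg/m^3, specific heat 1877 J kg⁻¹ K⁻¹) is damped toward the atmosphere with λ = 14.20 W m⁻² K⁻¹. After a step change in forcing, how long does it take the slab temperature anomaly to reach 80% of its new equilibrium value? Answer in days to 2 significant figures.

17 days

Areal heat capacity C = ρ c_p D = 2598 × 1877 × 2.650 = 1.29×10^7 J m⁻² K⁻¹.
τ = C / λ = 1.29×10^7 / 14.20 = 9.10×10^5 s.
Fraction reached: 1 − e^(−t/τ) = 0.80 ⇒ t = −τ ln(1 − 0.80) = τ × 1.61.
t = 1.46×10^6 s = 17.0 days.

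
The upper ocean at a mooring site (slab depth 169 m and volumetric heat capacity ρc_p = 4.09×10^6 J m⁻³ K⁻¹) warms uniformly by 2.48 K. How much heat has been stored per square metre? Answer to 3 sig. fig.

1.71×10^9

Areal heat capacity C = ρc_p × D = 4.09×10^6 × 169 = 6.91×10^8 J/(m^2 K).
ΔQ = C ΔT = 6.91×10^8 × 2.48 = 1.71×10^9 J/m².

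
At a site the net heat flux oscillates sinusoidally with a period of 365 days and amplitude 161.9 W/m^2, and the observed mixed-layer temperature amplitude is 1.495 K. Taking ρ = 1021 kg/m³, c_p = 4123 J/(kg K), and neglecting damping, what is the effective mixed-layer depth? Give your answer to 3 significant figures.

ω = 2π / 3.15×10^7 s = 1.99×10^-7 s⁻¹.
Required C = F₀ / (A ω) = 161.9 / (1.495 × 1.99×10^-7) = 5.44×10^8 J/(m²·K).
D = C / (ρ c_p) = 5.44×10^8 / (1021 × 4123) = 129 m.

129 m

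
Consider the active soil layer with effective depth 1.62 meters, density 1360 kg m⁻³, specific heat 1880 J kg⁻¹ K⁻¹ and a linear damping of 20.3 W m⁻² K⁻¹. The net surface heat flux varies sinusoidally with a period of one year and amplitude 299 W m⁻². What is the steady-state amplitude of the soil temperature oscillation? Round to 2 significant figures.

15 K

Areal heat capacity C = ρ c_p D = 1360 × 1880 × 1.62 = 4.14×10^6 J m⁻² K⁻¹.
Angular frequency ω = 2π / T = 2π / 3.15×10^7 s = 1.99×10^-7 s⁻¹.
√((Cω)² + λ²) = √((0.825)² + 20.3²) = 20.3 W/(m²·K).
Amplitude A = F₀ / √((Cω)²+λ²) = 299 / 20.3 = 14.7 K.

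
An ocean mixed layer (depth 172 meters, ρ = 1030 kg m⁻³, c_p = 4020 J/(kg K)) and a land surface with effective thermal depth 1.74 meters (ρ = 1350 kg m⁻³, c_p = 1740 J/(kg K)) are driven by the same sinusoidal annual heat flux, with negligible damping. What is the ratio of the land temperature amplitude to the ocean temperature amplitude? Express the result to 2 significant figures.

170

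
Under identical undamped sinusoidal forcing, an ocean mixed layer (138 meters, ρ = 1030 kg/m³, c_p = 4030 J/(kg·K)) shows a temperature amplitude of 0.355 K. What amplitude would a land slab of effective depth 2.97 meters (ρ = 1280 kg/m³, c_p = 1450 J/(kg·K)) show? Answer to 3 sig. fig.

36.9 K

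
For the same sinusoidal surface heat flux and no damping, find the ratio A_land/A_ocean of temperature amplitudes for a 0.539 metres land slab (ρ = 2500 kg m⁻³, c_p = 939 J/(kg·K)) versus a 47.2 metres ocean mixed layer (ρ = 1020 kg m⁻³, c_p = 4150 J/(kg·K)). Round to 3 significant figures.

C_ocean = 1020 × 4150 × 47.2 = 2.00×10^8 J/(m²·K).
C_land = 2500 × 939 × 0.539 = 1.27×10^6 J/(m²·K).
Undamped amplitude ∝ 1/C, so A_land/A_ocean = C_ocean/C_land = 158.

158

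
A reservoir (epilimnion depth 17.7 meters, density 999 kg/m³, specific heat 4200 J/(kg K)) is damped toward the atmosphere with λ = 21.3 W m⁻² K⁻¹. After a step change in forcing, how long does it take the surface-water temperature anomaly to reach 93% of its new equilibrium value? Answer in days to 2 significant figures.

Areal heat capacity C = ρ c_p D = 999 × 4200 × 17.7 = 7.43×10^7 J m⁻² K⁻¹.
τ = C / λ = 7.43×10^7 / 21.3 = 3.49×10^6 s.
Fraction reached: 1 − e^(−t/τ) = 0.93 ⇒ t = −τ ln(1 − 0.93) = τ × 2.66.
t = 9.27×10^6 s = 107 days.

110 days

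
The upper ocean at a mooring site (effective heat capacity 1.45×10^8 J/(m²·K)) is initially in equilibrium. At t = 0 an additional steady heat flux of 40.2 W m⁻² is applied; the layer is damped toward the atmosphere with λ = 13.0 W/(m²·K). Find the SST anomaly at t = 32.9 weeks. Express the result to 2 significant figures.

Areal heat capacity C = 1.45×10^8 J/(m²·K) (given).
τ = C / λ = 1.45×10^8 / 13.0 = 1.12×10^7 s.
Equilibrium anomaly ΔT_eq = F / λ = 40.2 / 13.0 = 3.09 K.
t = 32.9 weeks = 1.99×10^7 s, so t/τ = 1.78.
ΔT(t) = ΔT_eq (1 − e^(−t/τ)) = 3.09 × (1 − e^−1.78) = 2.57 K.

2.6 K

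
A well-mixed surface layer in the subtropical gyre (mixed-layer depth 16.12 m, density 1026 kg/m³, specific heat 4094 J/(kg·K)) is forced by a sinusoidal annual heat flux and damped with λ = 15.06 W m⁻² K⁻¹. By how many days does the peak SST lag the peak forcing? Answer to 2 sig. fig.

Areal heat capacity C = ρ c_p D = 1026 × 4094 × 16.12 = 6.77×10^7 J/(m^2 K).
ω = 2π / 3.15×10^7 s = 1.99×10^-7 s⁻¹.
Phase lag φ = arctan(Cω/λ) = arctan(13.5/15.06) = 0.730 rad.
Time lag = φ / ω = 0.730 / 1.99×10^-7 = 3.67×10^6 s = 42.4 days.

42 days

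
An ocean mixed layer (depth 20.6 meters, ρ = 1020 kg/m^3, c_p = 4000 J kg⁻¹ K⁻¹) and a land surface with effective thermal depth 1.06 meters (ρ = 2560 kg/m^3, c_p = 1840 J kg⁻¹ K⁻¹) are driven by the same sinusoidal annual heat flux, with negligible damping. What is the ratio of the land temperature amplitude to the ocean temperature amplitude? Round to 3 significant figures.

16.8

C_ocean = 1020 × 4000 × 20.6 = 8.40×10^7 J/(m²·K).
C_land = 2560 × 1840 × 1.06 = 4.99×10^6 J/(m²·K).
Undamped amplitude ∝ 1/C, so A_land/A_ocean = C_ocean/C_land = 16.8.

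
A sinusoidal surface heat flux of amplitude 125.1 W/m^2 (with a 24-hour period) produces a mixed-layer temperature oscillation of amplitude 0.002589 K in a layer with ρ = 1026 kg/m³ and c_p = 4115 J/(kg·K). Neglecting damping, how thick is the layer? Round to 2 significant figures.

ω = 2π / 86400 s = 7.27×10^-5 s⁻¹.
Required C = F₀ / (A ω) = 125.1 / (0.002589 × 7.27×10^-5) = 6.64×10^8 J/(m²·K).
D = C / (ρ c_p) = 6.64×10^8 / (1026 × 4115) = 157 m.

160 m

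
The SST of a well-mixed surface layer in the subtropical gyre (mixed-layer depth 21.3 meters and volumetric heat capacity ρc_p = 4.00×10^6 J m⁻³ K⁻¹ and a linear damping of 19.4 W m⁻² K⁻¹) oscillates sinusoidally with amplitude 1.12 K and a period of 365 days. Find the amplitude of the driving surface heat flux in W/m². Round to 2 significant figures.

29

Areal heat capacity C = ρc_p × D = 4.00×10^6 × 21.3 = 8.52×10^7 J m⁻² K⁻¹.
ω = 2π / 3.15×10^7 s = 1.99×10^-7 s⁻¹.
√((Cω)² + λ²) = √((17.0)² + 19.4²) = 25.8 W/(m²·K).
F₀ = A × √((Cω)²+λ²) = 1.12 × 25.8 = 28.9 W/m².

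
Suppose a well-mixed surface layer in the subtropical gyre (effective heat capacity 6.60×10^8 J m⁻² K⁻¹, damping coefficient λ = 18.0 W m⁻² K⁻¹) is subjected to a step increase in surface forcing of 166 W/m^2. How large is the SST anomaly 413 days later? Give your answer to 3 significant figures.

Areal heat capacity C = 6.60×10^8 J m⁻² K⁻¹ (given).
τ = C / λ = 6.60×10^8 / 18.0 = 3.67×10^7 s.
Equilibrium anomaly ΔT_eq = F / λ = 166 / 18.0 = 9.22 K.
t = 413 days = 3.57×10^7 s, so t/τ = 0.973.
ΔT(t) = ΔT_eq (1 − e^(−t/τ)) = 9.22 × (1 − e^−0.973) = 5.74 K.

5.74 K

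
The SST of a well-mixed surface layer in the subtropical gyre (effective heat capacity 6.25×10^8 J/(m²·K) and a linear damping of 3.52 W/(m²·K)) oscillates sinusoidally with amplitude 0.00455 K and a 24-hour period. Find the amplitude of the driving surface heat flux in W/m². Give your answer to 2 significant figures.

210

Areal heat capacity C = 6.25×10^8 J/(m²·K) (given).
ω = 2π / 86400 s = 7.27×10^-5 s⁻¹.
√((Cω)² + λ²) = √((45500)² + 3.52²) = 45500 W/(m²·K).
F₀ = A × √((Cω)²+λ²) = 0.00455 × 45500 = 207 W/m².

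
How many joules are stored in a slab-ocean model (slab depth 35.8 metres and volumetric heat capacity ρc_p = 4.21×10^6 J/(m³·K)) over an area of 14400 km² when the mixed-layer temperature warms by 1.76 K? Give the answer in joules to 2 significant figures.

Areal heat capacity C = ρc_p × D = 4.21×10^6 × 35.8 = 1.51×10^8 J m⁻² K⁻¹.
Heat per unit area: q = C ΔT = 1.51×10^8 × 1.76 = 2.65×10^8 J/m².
Total heat: Q = q × A = 2.65×10^8 × (14400 × 10⁶ m²) = 3.82×10^18 J.

3.8×10^18 J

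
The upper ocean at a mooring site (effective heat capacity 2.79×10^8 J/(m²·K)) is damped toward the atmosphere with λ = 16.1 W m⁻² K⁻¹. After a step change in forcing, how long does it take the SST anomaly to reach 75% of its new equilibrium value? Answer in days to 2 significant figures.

280 days

Areal heat capacity C = 2.79×10^8 J/(m²·K) (given).
τ = C / λ = 2.79×10^8 / 16.1 = 1.73×10^7 s.
Fraction reached: 1 − e^(−t/τ) = 0.75 ⇒ t = −τ ln(1 − 0.75) = τ × 1.39.
t = 2.40×10^7 s = 278 days.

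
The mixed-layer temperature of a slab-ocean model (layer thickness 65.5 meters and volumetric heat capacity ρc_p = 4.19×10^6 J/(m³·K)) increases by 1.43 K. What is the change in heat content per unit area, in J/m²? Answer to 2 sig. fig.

3.9×10^8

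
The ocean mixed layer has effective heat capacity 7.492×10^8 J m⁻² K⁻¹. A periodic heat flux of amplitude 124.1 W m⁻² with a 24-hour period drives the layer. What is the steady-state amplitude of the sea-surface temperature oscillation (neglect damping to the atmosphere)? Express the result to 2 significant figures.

Areal heat capacity C = 7.492×10^8 J m⁻² K⁻¹ (given).
Angular frequency ω = 2π / T = 2π / 86400 s = 7.27×10^-5 s⁻¹.
Cω = 7.49×10^8 × 7.27×10^-5 = 54500 W/(m²·K).
Amplitude A = F₀ / (Cω) = 124.1 / 54500 = 0.00228 K.

0.0023 K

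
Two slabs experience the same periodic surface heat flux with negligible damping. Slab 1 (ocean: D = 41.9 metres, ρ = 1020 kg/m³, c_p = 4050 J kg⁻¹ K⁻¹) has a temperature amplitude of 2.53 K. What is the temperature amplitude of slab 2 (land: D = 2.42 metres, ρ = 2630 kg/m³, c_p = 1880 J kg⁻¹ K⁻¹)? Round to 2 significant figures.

37 K

C_ocean = 1.73×10^8 J/(m²·K); C_land = 1.20×10^7 J/(m²·K).
A ∝ 1/C ⇒ A_land = A_ocean × C_ocean/C_land = 2.53 × 14.5 = 36.6 K.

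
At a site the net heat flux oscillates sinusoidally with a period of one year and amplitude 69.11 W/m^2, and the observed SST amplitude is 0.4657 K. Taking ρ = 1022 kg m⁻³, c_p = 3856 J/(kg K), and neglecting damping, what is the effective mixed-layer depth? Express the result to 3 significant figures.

ω = 2π / 3.15×10^7 s = 1.99×10^-7 s⁻¹.
Required C = F₀ / (A ω) = 69.11 / (0.4657 × 1.99×10^-7) = 7.45×10^8 J/(m²·K).
D = C / (ρ c_p) = 7.45×10^8 / (1022 × 3856) = 189 m.

189 m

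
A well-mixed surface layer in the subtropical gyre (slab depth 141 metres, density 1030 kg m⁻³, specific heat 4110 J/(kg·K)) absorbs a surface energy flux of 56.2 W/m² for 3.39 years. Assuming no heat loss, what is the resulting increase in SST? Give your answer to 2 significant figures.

10 K

Areal heat capacity C = ρ c_p D = 1030 × 4110 × 141 = 5.97×10^8 J m⁻² K⁻¹.
Net heat input Q = F Δt = 56.2 × (3.39 years × 3.156×10^7 s/year) = 6.01×10^9 J/m².
ΔT = Q / C = 6.01×10^9 / 5.97×10^8 = 10.1 K.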